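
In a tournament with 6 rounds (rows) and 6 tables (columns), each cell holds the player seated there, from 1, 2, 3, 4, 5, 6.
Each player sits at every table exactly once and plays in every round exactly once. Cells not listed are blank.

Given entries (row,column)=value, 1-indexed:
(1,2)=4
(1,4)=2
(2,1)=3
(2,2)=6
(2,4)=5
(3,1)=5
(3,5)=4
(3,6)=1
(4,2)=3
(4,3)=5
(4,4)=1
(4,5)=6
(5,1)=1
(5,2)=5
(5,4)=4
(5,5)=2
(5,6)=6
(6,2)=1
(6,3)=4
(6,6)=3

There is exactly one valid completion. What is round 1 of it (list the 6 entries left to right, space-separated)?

Round 1, table 1: round 1 has {2, 4} and table 1 has {1, 3, 5}, leaving only 6.
Round 1, table 6: round 1 has {2, 4, 6} and table 6 has {1, 3, 6}, leaving only 5.
Round 2, table 5: round 2 has {3, 5, 6} and table 5 has {2, 4, 6}, leaving only 1.
Round 1, table 5: round 1 has {2, 4, 5, 6} and table 5 has {1, 2, 4, 6}, leaving only 3.
Round 1, table 3: round 1 has {2, 3, 4, 5, 6} and table 3 has {4, 5}, leaving only 1.
So round 1 reads: 6 4 1 2 3 5.

6 4 1 2 3 5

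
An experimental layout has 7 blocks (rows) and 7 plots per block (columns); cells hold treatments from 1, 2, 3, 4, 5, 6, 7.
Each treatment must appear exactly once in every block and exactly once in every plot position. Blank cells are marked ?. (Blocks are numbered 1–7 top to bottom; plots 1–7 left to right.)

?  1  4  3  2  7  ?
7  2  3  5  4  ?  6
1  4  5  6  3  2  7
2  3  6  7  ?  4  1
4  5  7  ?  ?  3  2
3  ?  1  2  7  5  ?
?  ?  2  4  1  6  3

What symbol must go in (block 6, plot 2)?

6

Block 6 already has {1, 2, 3, 5, 7} and plot 2 already has {1, 2, 3, 4, 5}, so block 6, plot 2 must be 6.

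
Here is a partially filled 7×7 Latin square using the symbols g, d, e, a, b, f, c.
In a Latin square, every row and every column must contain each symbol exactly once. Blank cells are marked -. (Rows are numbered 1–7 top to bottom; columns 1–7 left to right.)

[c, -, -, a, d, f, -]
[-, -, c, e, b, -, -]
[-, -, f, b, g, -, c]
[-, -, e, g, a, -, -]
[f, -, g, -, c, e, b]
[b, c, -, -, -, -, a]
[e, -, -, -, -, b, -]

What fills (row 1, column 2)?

g

Row 1, column 3: row 1 has {d, a, f, c} and column 3 has {g, e, f, c}, leaving only b.
Row 4, column 1: row 4 has {g, e, a} and column 1 has {e, b, f, c}, leaving only d.
Row 3, column 1: row 3 has {g, b, f, c} and column 1 has {d, e, b, f, c}, leaving only a.
Row 2, column 1: row 2 has {e, b, c} and column 1 has {d, e, a, b, f, c}, leaving only g.
Row 3, column 6: row 3 has {g, a, b, f, c} and column 6 has {e, b, f}, leaving only d.
Row 2, column 6: row 2 has {g, e, b, c} and column 6 has {d, e, b, f}, leaving only a.
Row 3, column 2: row 3 has {g, d, a, b, f, c} and column 2 has {c}, leaving only e.
Row 1 already has {d, a, b, f, c} and column 2 already has {e, c}, so row 1, column 2 must be g.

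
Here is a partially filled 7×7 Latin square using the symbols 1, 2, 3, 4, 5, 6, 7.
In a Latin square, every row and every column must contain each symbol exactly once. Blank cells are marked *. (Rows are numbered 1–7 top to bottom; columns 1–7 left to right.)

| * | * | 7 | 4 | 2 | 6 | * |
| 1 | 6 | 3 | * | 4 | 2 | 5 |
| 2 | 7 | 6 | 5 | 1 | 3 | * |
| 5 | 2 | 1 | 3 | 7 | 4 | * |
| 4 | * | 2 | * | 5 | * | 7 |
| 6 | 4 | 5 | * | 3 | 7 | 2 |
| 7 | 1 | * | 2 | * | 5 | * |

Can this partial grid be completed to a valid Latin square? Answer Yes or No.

No row or column among the givens repeats a symbol, and propagating forced cells runs into no contradiction.
One valid completion exists (for instance, 3 5 7 4 2 6 1 / 1 6 3 7 4 2 5 / 2 7 6 5 1 3 4 / 5 2 1 3 7 4 6 / 4 3 2 6 5 1 7 / 6 4 5 1 3 7 2 / 7 1 4 2 6 5 3).

Yes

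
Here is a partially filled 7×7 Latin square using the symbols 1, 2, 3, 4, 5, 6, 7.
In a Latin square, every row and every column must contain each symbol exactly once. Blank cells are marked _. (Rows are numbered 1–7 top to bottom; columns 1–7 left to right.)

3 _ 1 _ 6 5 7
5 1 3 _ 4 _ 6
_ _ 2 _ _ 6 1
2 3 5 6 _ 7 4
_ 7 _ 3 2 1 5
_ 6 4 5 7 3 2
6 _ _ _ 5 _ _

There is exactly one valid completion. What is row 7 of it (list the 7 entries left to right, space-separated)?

6 2 7 1 5 4 3

Row 7, column 3: row 7 has {5, 6} and column 3 has {1, 2, 3, 4, 5}, leaving only 7.
Row 7, column 7: row 7 has {5, 6, 7} and column 7 has {1, 2, 4, 5, 6, 7}, leaving only 3.
Row 2, column 6: row 2 has {1, 3, 4, 5, 6} and column 6 has {1, 3, 5, 6, 7}, leaving only 2.
Row 7, column 6: row 7 has {3, 5, 6, 7} and column 6 has {1, 2, 3, 5, 6, 7}, leaving only 4.
Row 7, column 2: row 7 has {3, 4, 5, 6, 7} and column 2 has {1, 3, 6, 7}, leaving only 2.
Row 7, column 4: row 7 has {2, 3, 4, 5, 6, 7} and column 4 has {3, 5, 6}, leaving only 1.
So row 7 reads: 6 2 7 1 5 4 3.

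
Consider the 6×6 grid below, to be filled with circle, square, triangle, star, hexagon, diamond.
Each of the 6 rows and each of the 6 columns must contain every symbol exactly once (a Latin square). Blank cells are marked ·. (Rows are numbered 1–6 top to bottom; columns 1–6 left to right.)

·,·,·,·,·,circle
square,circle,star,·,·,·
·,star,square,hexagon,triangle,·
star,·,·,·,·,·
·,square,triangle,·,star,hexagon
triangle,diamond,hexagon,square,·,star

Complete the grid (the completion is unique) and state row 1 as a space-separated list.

Row 1, column 3: row 1 has {circle} and column 3 has {square, triangle, star, hexagon}, leaving only diamond.
Row 1, column 1: row 1 has {circle, diamond} and column 1 has {square, triangle, star}, leaving only hexagon.
Row 1, column 2: row 1 has {circle, hexagon, diamond} and column 2 has {circle, square, star, diamond}, leaving only triangle.
Row 1, column 4: row 1 has {circle, triangle, hexagon, diamond} and column 4 has {square, hexagon}, leaving only star.
Row 1, column 5: row 1 has {circle, triangle, star, hexagon, diamond} and column 5 has {triangle, star}, leaving only square.
So row 1 reads: hexagon triangle diamond star square circle.

hexagon triangle diamond star square circle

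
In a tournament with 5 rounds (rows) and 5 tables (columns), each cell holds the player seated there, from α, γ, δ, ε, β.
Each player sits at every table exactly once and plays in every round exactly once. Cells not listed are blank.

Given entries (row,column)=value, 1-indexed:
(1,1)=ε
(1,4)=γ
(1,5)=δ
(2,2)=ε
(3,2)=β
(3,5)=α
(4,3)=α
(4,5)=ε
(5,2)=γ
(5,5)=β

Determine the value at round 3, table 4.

Round 1, table 2: round 1 has {γ, δ, ε} and table 2 has {γ, ε, β}, leaving only α.
Round 1, table 3: round 1 has {α, γ, δ, ε} and table 3 has {α}, leaving only β.
Round 2, table 5: round 2 has {ε} and table 5 has {α, δ, ε, β}, leaving only γ.
Round 2, table 3: round 2 has {γ, ε} and table 3 has {α, β}, leaving only δ.
Round 4, table 2: round 4 has {α, ε} and table 2 has {α, γ, ε, β}, leaving only δ.
Round 4, table 4: round 4 has {α, δ, ε} and table 4 has {γ}, leaving only β.
Round 2, table 4: round 2 has {γ, δ, ε} and table 4 has {γ, β}, leaving only α.
Round 2, table 1: round 2 has {α, γ, δ, ε} and table 1 has {ε}, leaving only β.
Round 4, table 1: round 4 has {α, δ, ε, β} and table 1 has {ε, β}, leaving only γ.
Round 3, table 1: round 3 has {α, β} and table 1 has {γ, ε, β}, leaving only δ.
Round 3 already has {α, δ, β} and table 4 already has {α, γ, β}, so round 3, table 4 must be ε.

ε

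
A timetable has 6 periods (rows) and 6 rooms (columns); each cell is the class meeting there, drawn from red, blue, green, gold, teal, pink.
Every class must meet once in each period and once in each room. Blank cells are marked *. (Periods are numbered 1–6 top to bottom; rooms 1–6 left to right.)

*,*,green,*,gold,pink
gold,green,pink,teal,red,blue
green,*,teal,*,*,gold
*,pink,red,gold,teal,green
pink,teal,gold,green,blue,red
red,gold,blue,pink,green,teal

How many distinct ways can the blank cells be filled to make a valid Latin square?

Period 1, room 1: eliminating its period and room leaves {blue, teal}.
Period 1, room 2: eliminating its period and room leaves {red, blue}.
Period 1, room 4: eliminating its period and room leaves {red, blue}.
Period 3, room 2: eliminating its period and room leaves {red, blue}.
Period 3, room 4: eliminating its period and room leaves {red, blue}.
Period 3, room 5: eliminating its period and room leaves {pink}.
Period 4, room 1: eliminating its period and room leaves {blue}.
Enumerating the assignments across these blanks that avoid any period or room repeat gives 2 completions.

2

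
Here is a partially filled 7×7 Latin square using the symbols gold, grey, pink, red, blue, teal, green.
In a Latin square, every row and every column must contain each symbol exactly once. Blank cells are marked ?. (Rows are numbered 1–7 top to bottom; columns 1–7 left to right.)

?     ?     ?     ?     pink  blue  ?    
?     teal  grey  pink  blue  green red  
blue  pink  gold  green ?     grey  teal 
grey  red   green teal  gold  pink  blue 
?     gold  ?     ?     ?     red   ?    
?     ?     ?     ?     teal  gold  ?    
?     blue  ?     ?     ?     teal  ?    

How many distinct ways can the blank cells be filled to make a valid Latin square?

17

Row 1, column 1: eliminating its row and column leaves {gold, red, teal, green}.
Row 1, column 2: eliminating its row and column leaves {grey, green}.
Row 1, column 3: eliminating its row and column leaves {red, teal}.
Row 1, column 4: eliminating its row and column leaves {gold, grey, red}.
Row 1, column 7: eliminating its row and column leaves {gold, grey, green}.
Row 2, column 1: eliminating its row and column leaves {gold}.
Row 3, column 5: eliminating its row and column leaves {red}.
Row 5, column 1: eliminating its row and column leaves {pink, teal, green}.
Row 5, column 3: eliminating its row and column leaves {pink, blue, teal}.
Row 5, column 4: eliminating its row and column leaves {grey, blue}.
Row 5, column 5: eliminating its row and column leaves {grey, green}.
Row 5, column 7: eliminating its row and column leaves {grey, pink, green}.
Row 6, column 1: eliminating its row and column leaves {pink, red, green}.
Row 6, column 2: eliminating its row and column leaves {grey, green}.
Row 6, column 3: eliminating its row and column leaves {pink, red, blue}.
Row 6, column 4: eliminating its row and column leaves {grey, red, blue}.
Row 6, column 7: eliminating its row and column leaves {grey, pink, green}.
Row 7, column 1: eliminating its row and column leaves {gold, pink, red, green}.
Row 7, column 3: eliminating its row and column leaves {pink, red}.
Row 7, column 4: eliminating its row and column leaves {gold, grey, red}.
Row 7, column 5: eliminating its row and column leaves {grey, red, green}.
Row 7, column 7: eliminating its row and column leaves {gold, grey, pink, green}.
Enumerating the assignments across these blanks that avoid any row or column repeat gives 17 completions.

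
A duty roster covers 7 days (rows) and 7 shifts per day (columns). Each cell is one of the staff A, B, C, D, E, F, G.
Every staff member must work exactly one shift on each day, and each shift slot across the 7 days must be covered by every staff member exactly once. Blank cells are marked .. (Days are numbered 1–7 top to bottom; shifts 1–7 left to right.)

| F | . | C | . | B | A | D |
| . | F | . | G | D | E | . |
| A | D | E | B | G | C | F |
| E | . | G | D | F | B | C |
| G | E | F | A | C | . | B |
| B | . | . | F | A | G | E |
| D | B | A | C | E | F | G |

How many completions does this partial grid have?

1

Day 1, shift 2: eliminating its day and shift leaves {G}.
Day 1, shift 4: eliminating its day and shift leaves {E}.
Day 2, shift 1: eliminating its day and shift leaves {C}.
Day 2, shift 3: eliminating its day and shift leaves {B}.
Day 2, shift 7: eliminating its day and shift leaves {A}.
Day 4, shift 2: eliminating its day and shift leaves {A}.
Day 5, shift 6: eliminating its day and shift leaves {D}.
Day 6, shift 2: eliminating its day and shift leaves {C}.
Day 6, shift 3: eliminating its day and shift leaves {D}.
Only one assignment across all blanks avoids any day or shift repeat, giving 1 completion.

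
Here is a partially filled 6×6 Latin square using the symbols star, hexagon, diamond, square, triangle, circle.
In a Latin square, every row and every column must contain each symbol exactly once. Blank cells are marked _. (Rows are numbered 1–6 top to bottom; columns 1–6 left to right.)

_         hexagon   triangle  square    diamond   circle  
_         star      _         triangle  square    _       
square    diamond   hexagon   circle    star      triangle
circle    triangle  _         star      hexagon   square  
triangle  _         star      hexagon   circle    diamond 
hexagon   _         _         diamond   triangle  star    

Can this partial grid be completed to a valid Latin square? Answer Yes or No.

No row or column among the givens repeats a symbol, and propagating forced cells runs into no contradiction.
One valid completion exists (for instance, star hexagon triangle square diamond circle / diamond star circle triangle square hexagon / square diamond hexagon circle star triangle / circle triangle diamond star hexagon square / triangle square star hexagon circle diamond / hexagon circle square diamond triangle star).

Yes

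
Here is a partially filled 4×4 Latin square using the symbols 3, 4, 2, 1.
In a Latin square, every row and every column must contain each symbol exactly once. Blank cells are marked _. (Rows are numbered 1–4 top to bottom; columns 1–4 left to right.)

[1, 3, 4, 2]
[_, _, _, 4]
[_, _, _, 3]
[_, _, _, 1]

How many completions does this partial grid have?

4

Row 2, column 1: eliminating its row and column leaves {3, 2}.
Row 2, column 2: eliminating its row and column leaves {2, 1}.
Row 2, column 3: eliminating its row and column leaves {3, 2, 1}.
Row 3, column 1: eliminating its row and column leaves {4, 2}.
Row 3, column 2: eliminating its row and column leaves {4, 2, 1}.
Row 3, column 3: eliminating its row and column leaves {2, 1}.
Row 4, column 1: eliminating its row and column leaves {3, 4, 2}.
Row 4, column 2: eliminating its row and column leaves {4, 2}.
Row 4, column 3: eliminating its row and column leaves {3, 2}.
Enumerating the assignments across these blanks that avoid any row or column repeat gives 4 completions.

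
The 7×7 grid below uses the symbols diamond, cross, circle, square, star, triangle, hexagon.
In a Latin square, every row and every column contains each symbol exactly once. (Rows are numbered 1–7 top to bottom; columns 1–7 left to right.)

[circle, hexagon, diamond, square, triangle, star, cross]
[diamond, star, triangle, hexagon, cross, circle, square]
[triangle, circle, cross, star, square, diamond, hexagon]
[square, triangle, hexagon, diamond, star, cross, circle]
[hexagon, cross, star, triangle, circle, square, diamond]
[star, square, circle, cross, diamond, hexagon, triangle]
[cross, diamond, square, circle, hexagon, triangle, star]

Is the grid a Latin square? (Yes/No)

Yes

Each row is a permutation of the 7 symbols, and so is each column.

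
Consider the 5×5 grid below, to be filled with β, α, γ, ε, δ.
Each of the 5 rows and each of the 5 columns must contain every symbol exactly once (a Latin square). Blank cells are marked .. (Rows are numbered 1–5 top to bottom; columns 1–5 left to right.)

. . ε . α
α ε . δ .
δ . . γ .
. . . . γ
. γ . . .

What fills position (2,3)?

γ

Row 1, column 4: row 1 has {α, ε} and column 4 has {γ, δ}, leaving only β.
Row 1, column 1: row 1 has {β, α, ε} and column 1 has {α, δ}, leaving only γ.
Row 1, column 2: row 1 has {β, α, γ, ε} and column 2 has {γ, ε}, leaving only δ.
Row 2, column 5: row 2 has {α, ε, δ} and column 5 has {α, γ}, leaving only β.
Row 2 already has {β, α, ε, δ} and column 3 already has {ε}, so row 2, column 3 must be γ.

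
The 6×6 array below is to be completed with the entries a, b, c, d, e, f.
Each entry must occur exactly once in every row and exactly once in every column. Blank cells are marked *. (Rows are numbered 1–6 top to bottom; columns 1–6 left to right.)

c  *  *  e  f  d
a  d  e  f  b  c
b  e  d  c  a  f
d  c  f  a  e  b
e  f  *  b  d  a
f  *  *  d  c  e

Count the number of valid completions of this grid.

2

Row 1, column 2: eliminating its row and column leaves {a, b}.
Row 1, column 3: eliminating its row and column leaves {a, b}.
Row 5, column 3: eliminating its row and column leaves {c}.
Row 6, column 2: eliminating its row and column leaves {a, b}.
Row 6, column 3: eliminating its row and column leaves {a, b}.
Enumerating the assignments across these blanks that avoid any row or column repeat gives 2 completions.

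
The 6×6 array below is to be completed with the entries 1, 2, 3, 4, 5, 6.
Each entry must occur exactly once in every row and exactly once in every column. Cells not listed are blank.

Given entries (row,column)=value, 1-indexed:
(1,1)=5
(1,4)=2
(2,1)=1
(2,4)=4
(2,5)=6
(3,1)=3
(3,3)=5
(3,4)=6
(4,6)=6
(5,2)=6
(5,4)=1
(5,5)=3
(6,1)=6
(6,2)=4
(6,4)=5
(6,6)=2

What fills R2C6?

3

Row 4, column 4: row 4 has {6} and column 4 has {1, 2, 4, 5, 6}, leaving only 3.
Row 6, column 5: row 6 has {2, 4, 5, 6} and column 5 has {3, 6}, leaving only 1.
Row 1, column 5: row 1 has {2, 5} and column 5 has {1, 3, 6}, leaving only 4.
Row 3, column 5: row 3 has {3, 5, 6} and column 5 has {1, 3, 4, 6}, leaving only 2.
Row 3, column 2: row 3 has {2, 3, 5, 6} and column 2 has {4, 6}, leaving only 1.
Row 1, column 2: row 1 has {2, 4, 5} and column 2 has {1, 4, 6}, leaving only 3.
Row 1, column 6: row 1 has {2, 3, 4, 5} and column 6 has {2, 6}, leaving only 1.
Row 1, column 3: row 1 has {1, 2, 3, 4, 5} and column 3 has {5}, leaving only 6.
Row 3, column 6: row 3 has {1, 2, 3, 5, 6} and column 6 has {1, 2, 6}, leaving only 4.
Row 4, column 5: row 4 has {3, 6} and column 5 has {1, 2, 3, 4, 6}, leaving only 5.
Row 4, column 2: row 4 has {3, 5, 6} and column 2 has {1, 3, 4, 6}, leaving only 2.
Row 2, column 2: row 2 has {1, 4, 6} and column 2 has {1, 2, 3, 4, 6}, leaving only 5.
Row 2 already has {1, 4, 5, 6} and column 6 already has {1, 2, 4, 6}, so row 2, column 6 must be 3.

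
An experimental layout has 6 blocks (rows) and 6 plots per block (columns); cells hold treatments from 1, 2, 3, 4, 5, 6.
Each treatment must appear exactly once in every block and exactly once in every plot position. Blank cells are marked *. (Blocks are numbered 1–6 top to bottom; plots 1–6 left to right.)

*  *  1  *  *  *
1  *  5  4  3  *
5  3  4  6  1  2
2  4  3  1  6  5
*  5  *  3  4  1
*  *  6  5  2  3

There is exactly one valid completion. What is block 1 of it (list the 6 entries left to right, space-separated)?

Block 1, plot 4: block 1 has {1} and plot 4 has {1, 3, 4, 5, 6}, leaving only 2.
Block 1, plot 2: block 1 has {1, 2} and plot 2 has {3, 4, 5}, leaving only 6.
Block 1, plot 5: block 1 has {1, 2, 6} and plot 5 has {1, 2, 3, 4, 6}, leaving only 5.
Block 1, plot 6: block 1 has {1, 2, 5, 6} and plot 6 has {1, 2, 3, 5}, leaving only 4.
Block 1, plot 1: block 1 has {1, 2, 4, 5, 6} and plot 1 has {1, 2, 5}, leaving only 3.
So block 1 reads: 3 6 1 2 5 4.

3 6 1 2 5 4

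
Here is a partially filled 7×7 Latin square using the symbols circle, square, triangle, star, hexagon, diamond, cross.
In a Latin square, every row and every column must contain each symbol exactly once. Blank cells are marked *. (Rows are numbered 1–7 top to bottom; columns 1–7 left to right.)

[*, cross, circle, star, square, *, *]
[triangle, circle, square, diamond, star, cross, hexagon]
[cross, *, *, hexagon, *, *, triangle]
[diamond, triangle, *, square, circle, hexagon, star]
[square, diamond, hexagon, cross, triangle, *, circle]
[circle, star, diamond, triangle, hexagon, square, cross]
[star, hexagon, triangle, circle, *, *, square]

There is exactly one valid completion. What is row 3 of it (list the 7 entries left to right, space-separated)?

Row 3, column 2: row 3 has {triangle, hexagon, cross} and column 2 has {circle, triangle, star, hexagon, diamond, cross}, leaving only square.
Row 3, column 3: row 3 has {square, triangle, hexagon, cross} and column 3 has {circle, square, triangle, hexagon, diamond}, leaving only star.
Row 3, column 5: row 3 has {square, triangle, star, hexagon, cross} and column 5 has {circle, square, triangle, star, hexagon}, leaving only diamond.
Row 3, column 6: row 3 has {square, triangle, star, hexagon, diamond, cross} and column 6 has {square, hexagon, cross}, leaving only circle.
So row 3 reads: cross square star hexagon diamond circle triangle.

cross square star hexagon diamond circle triangle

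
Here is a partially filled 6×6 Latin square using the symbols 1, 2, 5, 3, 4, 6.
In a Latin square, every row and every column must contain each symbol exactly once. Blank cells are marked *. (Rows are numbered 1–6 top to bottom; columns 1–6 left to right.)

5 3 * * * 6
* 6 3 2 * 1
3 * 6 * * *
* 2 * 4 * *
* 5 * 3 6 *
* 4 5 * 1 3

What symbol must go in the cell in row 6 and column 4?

6

Row 6 already has {1, 5, 3, 4} and column 4 already has {2, 3, 4}, so row 6, column 4 must be 6.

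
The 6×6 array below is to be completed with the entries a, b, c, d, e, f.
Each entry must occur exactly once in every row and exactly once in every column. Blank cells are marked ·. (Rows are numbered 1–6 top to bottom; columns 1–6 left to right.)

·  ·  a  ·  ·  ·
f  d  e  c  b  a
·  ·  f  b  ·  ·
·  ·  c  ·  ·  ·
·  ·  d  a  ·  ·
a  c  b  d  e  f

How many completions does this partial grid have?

32

Row 1, column 1: eliminating its row and column leaves {b, c, d, e}.
Row 1, column 2: eliminating its row and column leaves {b, e, f}.
Row 1, column 4: eliminating its row and column leaves {e, f}.
Row 1, column 5: eliminating its row and column leaves {c, d, f}.
Row 1, column 6: eliminating its row and column leaves {b, c, d, e}.
Row 3, column 1: eliminating its row and column leaves {c, d, e}.
Row 3, column 2: eliminating its row and column leaves {a, e}.
Row 3, column 5: eliminating its row and column leaves {a, c, d}.
Row 3, column 6: eliminating its row and column leaves {c, d, e}.
Row 4, column 1: eliminating its row and column leaves {b, d, e}.
Row 4, column 2: eliminating its row and column leaves {a, b, e, f}.
Row 4, column 4: eliminating its row and column leaves {e, f}.
Row 4, column 5: eliminating its row and column leaves {a, d, f}.
Row 4, column 6: eliminating its row and column leaves {b, d, e}.
Row 5, column 1: eliminating its row and column leaves {b, c, e}.
Row 5, column 2: eliminating its row and column leaves {b, e, f}.
Row 5, column 5: eliminating its row and column leaves {c, f}.
Row 5, column 6: eliminating its row and column leaves {b, c, e}.
Enumerating the assignments across these blanks that avoid any row or column repeat gives 32 completions.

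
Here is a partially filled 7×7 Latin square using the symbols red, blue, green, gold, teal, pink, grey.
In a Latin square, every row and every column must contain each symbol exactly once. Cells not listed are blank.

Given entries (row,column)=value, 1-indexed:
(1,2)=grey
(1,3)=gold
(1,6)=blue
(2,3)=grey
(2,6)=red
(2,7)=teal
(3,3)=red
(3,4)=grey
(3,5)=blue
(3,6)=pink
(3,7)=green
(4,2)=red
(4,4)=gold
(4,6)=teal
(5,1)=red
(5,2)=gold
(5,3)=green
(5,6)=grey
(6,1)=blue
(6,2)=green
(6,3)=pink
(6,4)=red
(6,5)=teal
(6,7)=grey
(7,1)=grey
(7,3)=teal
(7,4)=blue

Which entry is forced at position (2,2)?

Row 3, column 2: row 3 has {red, blue, green, pink, grey} and column 2 has {red, green, gold, grey}, leaving only teal.
Row 3, column 1: row 3 has {red, blue, green, teal, pink, grey} and column 1 has {red, blue, grey}, leaving only gold.
Row 4, column 3: row 4 has {red, gold, teal} and column 3 has {red, green, gold, teal, pink, grey}, leaving only blue.
Row 4, column 7: row 4 has {red, blue, gold, teal} and column 7 has {green, teal, grey}, leaving only pink.
Row 1, column 7: row 1 has {blue, gold, grey} and column 7 has {green, teal, pink, grey}, leaving only red.
Row 4, column 1: row 4 has {red, blue, gold, teal, pink} and column 1 has {red, blue, gold, grey}, leaving only green.
Row 2, column 1: row 2 has {red, teal, grey} and column 1 has {red, blue, green, gold, grey}, leaving only pink.
Row 2 already has {red, teal, pink, grey} and column 2 already has {red, green, gold, teal, grey}, so row 2, column 2 must be blue.

blue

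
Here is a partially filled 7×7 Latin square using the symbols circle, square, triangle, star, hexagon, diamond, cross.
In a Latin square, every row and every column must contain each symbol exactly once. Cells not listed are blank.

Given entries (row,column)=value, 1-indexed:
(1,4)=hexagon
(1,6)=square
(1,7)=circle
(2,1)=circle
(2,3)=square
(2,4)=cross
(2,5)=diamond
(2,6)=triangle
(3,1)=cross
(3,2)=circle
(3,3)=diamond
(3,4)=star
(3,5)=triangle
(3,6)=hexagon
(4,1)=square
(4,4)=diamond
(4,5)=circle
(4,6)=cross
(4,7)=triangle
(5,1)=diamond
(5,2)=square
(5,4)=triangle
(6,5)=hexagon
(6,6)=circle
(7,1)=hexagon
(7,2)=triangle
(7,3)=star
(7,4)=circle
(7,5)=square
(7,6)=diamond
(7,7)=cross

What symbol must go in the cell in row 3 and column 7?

Row 3 already has {circle, triangle, star, hexagon, diamond, cross} and column 7 already has {circle, triangle, cross}, so row 3, column 7 must be square.

square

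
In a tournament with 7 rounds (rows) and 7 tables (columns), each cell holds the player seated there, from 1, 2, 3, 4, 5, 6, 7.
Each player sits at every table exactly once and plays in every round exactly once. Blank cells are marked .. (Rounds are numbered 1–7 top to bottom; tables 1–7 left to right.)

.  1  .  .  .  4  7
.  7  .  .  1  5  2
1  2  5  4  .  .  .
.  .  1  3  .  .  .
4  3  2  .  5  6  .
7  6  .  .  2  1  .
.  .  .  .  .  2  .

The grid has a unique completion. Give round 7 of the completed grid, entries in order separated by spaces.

Round 2, table 4: round 2 has {1, 2, 5, 7} and table 4 has {3, 4}, leaving only 6.
Round 2, table 1: round 2 has {1, 2, 5, 6, 7} and table 1 has {1, 4, 7}, leaving only 3.
Round 2, table 3: round 2 has {1, 2, 3, 5, 6, 7} and table 3 has {1, 2, 5}, leaving only 4.
Round 4, table 6: round 4 has {1, 3} and table 6 has {1, 2, 4, 5, 6}, leaving only 7.
Round 3, table 6: round 3 has {1, 2, 4, 5} and table 6 has {1, 2, 4, 5, 6, 7}, leaving only 3.
Round 3, table 7: round 3 has {1, 2, 3, 4, 5} and table 7 has {2, 7}, leaving only 6.
Round 3, table 5: round 3 has {1, 2, 3, 4, 5, 6} and table 5 has {1, 2, 5}, leaving only 7.
Round 5, table 7: round 5 has {2, 3, 4, 5, 6} and table 7 has {2, 6, 7}, leaving only 1.
Round 5, table 4: round 5 has {1, 2, 3, 4, 5, 6} and table 4 has {3, 4, 6}, leaving only 7.
Round 6, table 3: round 6 has {1, 2, 6, 7} and table 3 has {1, 2, 4, 5}, leaving only 3.
Round 1, table 3: round 1 has {1, 4, 7} and table 3 has {1, 2, 3, 4, 5}, leaving only 6.
Round 7, table 3: round 7 has {2} and table 3 has {1, 2, 3, 4, 5, 6}, leaving only 7.
Round 1, table 5: round 1 has {1, 4, 6, 7} and table 5 has {1, 2, 5, 7}, leaving only 3.
Round 6, table 4: round 6 has {1, 2, 3, 6, 7} and table 4 has {3, 4, 6, 7}, leaving only 5.
Round 7, table 4: round 7 has {2, 7} and table 4 has {3, 4, 5, 6, 7}, leaving only 1.
Round 1, table 4: round 1 has {1, 3, 4, 6, 7} and table 4 has {1, 3, 4, 5, 6, 7}, leaving only 2.
Round 1, table 1: round 1 has {1, 2, 3, 4, 6, 7} and table 1 has {1, 3, 4, 7}, leaving only 5.
Round 7, table 1: round 7 has {1, 2, 7} and table 1 has {1, 3, 4, 5, 7}, leaving only 6.
Round 7, table 5: round 7 has {1, 2, 6, 7} and table 5 has {1, 2, 3, 5, 7}, leaving only 4.
Round 7, table 2: round 7 has {1, 2, 4, 6, 7} and table 2 has {1, 2, 3, 6, 7}, leaving only 5.
Round 7, table 7: round 7 has {1, 2, 4, 5, 6, 7} and table 7 has {1, 2, 6, 7}, leaving only 3.
So round 7 reads: 6 5 7 1 4 2 3.

6 5 7 1 4 2 3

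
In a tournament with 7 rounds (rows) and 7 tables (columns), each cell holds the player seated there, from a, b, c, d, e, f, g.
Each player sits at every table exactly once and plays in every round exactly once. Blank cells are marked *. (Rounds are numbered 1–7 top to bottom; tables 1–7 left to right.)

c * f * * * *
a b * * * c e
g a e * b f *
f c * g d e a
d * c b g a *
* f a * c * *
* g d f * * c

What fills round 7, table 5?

a

Round 2, table 3: round 2 has {a, b, c, e} and table 3 has {a, c, d, e, f}, leaving only g.
Round 2, table 4: round 2 has {a, b, c, e, g} and table 4 has {b, f, g}, leaving only d.
Round 2, table 5: round 2 has {a, b, c, d, e, g} and table 5 has {b, c, d, g}, leaving only f.
Round 3, table 4: round 3 has {a, b, e, f, g} and table 4 has {b, d, f, g}, leaving only c.
Round 3, table 7: round 3 has {a, b, c, e, f, g} and table 7 has {a, c, e}, leaving only d.
Round 4, table 3: round 4 has {a, c, d, e, f, g} and table 3 has {a, c, d, e, f, g}, leaving only b.
Round 5, table 2: round 5 has {a, b, c, d, g} and table 2 has {a, b, c, f, g}, leaving only e.
Round 1, table 2: round 1 has {c, f} and table 2 has {a, b, c, e, f, g}, leaving only d.
Round 5, table 7: round 5 has {a, b, c, d, e, g} and table 7 has {a, c, d, e}, leaving only f.
Round 6, table 4: round 6 has {a, c, f} and table 4 has {b, c, d, f, g}, leaving only e.
Round 1, table 4: round 1 has {c, d, f} and table 4 has {b, c, d, e, f, g}, leaving only a.
Round 1, table 5: round 1 has {a, c, d, f} and table 5 has {b, c, d, f, g}, leaving only e.
Round 7 already has {c, d, f, g} and table 5 already has {b, c, d, e, f, g}, so round 7, table 5 must be a.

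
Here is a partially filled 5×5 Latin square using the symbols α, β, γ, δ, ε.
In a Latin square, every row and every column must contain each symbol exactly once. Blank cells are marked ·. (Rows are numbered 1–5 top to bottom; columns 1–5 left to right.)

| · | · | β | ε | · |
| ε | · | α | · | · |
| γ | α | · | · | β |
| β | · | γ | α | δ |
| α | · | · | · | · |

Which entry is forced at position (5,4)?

γ

Row 1, column 1: row 1 has {β, ε} and column 1 has {α, β, γ, ε}, leaving only δ.
Row 1, column 2: row 1 has {β, δ, ε} and column 2 has {α}, leaving only γ.
Row 1, column 5: row 1 has {β, γ, δ, ε} and column 5 has {β, δ}, leaving only α.
Row 2, column 5: row 2 has {α, ε} and column 5 has {α, β, δ}, leaving only γ.
Row 3, column 4: row 3 has {α, β, γ} and column 4 has {α, ε}, leaving only δ.
Row 2, column 4: row 2 has {α, γ, ε} and column 4 has {α, δ, ε}, leaving only β.
Row 5 already has {α} and column 4 already has {α, β, δ, ε}, so row 5, column 4 must be γ.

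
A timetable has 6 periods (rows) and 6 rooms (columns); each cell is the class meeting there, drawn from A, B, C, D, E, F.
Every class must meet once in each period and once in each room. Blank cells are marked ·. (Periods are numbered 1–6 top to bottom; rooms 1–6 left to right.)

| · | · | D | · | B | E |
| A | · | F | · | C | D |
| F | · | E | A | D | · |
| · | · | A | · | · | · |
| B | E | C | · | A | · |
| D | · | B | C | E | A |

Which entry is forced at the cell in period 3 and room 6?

B

Period 1, room 1: period 1 has {B, D, E} and room 1 has {A, B, D, F}, leaving only C.
Period 1, room 4: period 1 has {B, C, D, E} and room 4 has {A, C}, leaving only F.
Period 1, room 2: period 1 has {B, C, D, E, F} and room 2 has {E}, leaving only A.
Period 2, room 2: period 2 has {A, C, D, F} and room 2 has {A, E}, leaving only B.
Period 2, room 4: period 2 has {A, B, C, D, F} and room 4 has {A, C, F}, leaving only E.
Period 3, room 2: period 3 has {A, D, E, F} and room 2 has {A, B, E}, leaving only C.
Period 3 already has {A, C, D, E, F} and room 6 already has {A, D, E}, so period 3, room 6 must be B.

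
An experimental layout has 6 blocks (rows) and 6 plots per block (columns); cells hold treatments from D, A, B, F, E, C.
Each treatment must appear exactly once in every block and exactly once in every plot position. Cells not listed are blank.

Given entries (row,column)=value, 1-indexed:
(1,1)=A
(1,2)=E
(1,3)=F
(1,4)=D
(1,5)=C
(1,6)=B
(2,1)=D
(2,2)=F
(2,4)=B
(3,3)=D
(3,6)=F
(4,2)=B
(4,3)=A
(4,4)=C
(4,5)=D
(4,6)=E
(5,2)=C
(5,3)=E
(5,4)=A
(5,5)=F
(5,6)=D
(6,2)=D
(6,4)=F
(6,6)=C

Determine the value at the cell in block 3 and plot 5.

B

Block 2, plot 3: block 2 has {D, B, F} and plot 3 has {D, A, F, E}, leaving only C.
Block 2, plot 6: block 2 has {D, B, F, C} and plot 6 has {D, B, F, E, C}, leaving only A.
Block 2, plot 5: block 2 has {D, A, B, F, C} and plot 5 has {D, F, C}, leaving only E.
Block 3, plot 2: block 3 has {D, F} and plot 2 has {D, B, F, E, C}, leaving only A.
Block 3 already has {D, A, F} and plot 5 already has {D, F, E, C}, so block 3, plot 5 must be B.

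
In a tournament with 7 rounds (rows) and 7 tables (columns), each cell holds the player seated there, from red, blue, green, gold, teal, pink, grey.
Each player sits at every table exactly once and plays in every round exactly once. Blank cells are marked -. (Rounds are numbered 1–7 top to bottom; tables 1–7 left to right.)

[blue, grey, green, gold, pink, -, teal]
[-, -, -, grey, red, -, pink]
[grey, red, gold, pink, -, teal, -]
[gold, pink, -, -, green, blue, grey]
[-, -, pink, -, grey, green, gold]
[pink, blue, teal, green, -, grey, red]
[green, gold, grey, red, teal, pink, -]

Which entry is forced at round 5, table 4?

Round 1, table 6: round 1 has {blue, green, gold, teal, pink, grey} and table 6 has {blue, green, teal, pink, grey}, leaving only red.
Round 2, table 1: round 2 has {red, pink, grey} and table 1 has {blue, green, gold, pink, grey}, leaving only teal.
Round 2, table 2: round 2 has {red, teal, pink, grey} and table 2 has {red, blue, gold, pink, grey}, leaving only green.
Round 2, table 3: round 2 has {red, green, teal, pink, grey} and table 3 has {green, gold, teal, pink, grey}, leaving only blue.
Round 2, table 6: round 2 has {red, blue, green, teal, pink, grey} and table 6 has {red, blue, green, teal, pink, grey}, leaving only gold.
Round 3, table 5: round 3 has {red, gold, teal, pink, grey} and table 5 has {red, green, teal, pink, grey}, leaving only blue.
Round 3, table 7: round 3 has {red, blue, gold, teal, pink, grey} and table 7 has {red, gold, teal, pink, grey}, leaving only green.
Round 4, table 3: round 4 has {blue, green, gold, pink, grey} and table 3 has {blue, green, gold, teal, pink, grey}, leaving only red.
Round 4, table 4: round 4 has {red, blue, green, gold, pink, grey} and table 4 has {red, green, gold, pink, grey}, leaving only teal.
Round 5 already has {green, gold, pink, grey} and table 4 already has {red, green, gold, teal, pink, grey}, so round 5, table 4 must be blue.

blue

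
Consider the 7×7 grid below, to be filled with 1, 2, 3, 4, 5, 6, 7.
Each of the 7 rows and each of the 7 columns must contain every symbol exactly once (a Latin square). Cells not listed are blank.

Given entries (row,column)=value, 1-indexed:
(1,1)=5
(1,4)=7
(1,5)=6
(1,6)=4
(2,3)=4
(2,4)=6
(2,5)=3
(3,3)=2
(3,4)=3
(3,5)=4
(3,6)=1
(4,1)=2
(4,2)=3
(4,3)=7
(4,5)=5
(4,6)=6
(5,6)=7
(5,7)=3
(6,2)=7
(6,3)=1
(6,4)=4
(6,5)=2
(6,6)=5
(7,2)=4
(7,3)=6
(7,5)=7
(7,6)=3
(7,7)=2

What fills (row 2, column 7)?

Row 1, column 3: row 1 has {4, 5, 6, 7} and column 3 has {1, 2, 4, 6, 7}, leaving only 3.
Row 1, column 7: row 1 has {3, 4, 5, 6, 7} and column 7 has {2, 3}, leaving only 1.
Row 1, column 2: row 1 has {1, 3, 4, 5, 6, 7} and column 2 has {3, 4, 7}, leaving only 2.
Row 2, column 6: row 2 has {3, 4, 6} and column 6 has {1, 3, 4, 5, 6, 7}, leaving only 2.
Row 4, column 4: row 4 has {2, 3, 5, 6, 7} and column 4 has {3, 4, 6, 7}, leaving only 1.
Row 4, column 7: row 4 has {1, 2, 3, 5, 6, 7} and column 7 has {1, 2, 3}, leaving only 4.
Row 5, column 3: row 5 has {3, 7} and column 3 has {1, 2, 3, 4, 6, 7}, leaving only 5.
Row 5, column 4: row 5 has {3, 5, 7} and column 4 has {1, 3, 4, 6, 7}, leaving only 2.
Row 5, column 5: row 5 has {2, 3, 5, 7} and column 5 has {2, 3, 4, 5, 6, 7}, leaving only 1.
Row 5, column 2: row 5 has {1, 2, 3, 5, 7} and column 2 has {2, 3, 4, 7}, leaving only 6.
Row 3, column 2: row 3 has {1, 2, 3, 4} and column 2 has {2, 3, 4, 6, 7}, leaving only 5.
Row 2, column 2: row 2 has {2, 3, 4, 6} and column 2 has {2, 3, 4, 5, 6, 7}, leaving only 1.
Row 2, column 1: row 2 has {1, 2, 3, 4, 6} and column 1 has {2, 5}, leaving only 7.
Row 2 already has {1, 2, 3, 4, 6, 7} and column 7 already has {1, 2, 3, 4}, so row 2, column 7 must be 5.

5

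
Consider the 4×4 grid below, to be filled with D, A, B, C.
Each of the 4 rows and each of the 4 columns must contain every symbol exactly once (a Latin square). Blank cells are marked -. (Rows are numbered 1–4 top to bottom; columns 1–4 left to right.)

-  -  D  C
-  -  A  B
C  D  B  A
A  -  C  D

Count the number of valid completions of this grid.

Row 1, column 1: eliminating its row and column leaves {B}.
Row 1, column 2: eliminating its row and column leaves {A, B}.
Row 2, column 1: eliminating its row and column leaves {D}.
Row 2, column 2: eliminating its row and column leaves {C}.
Row 4, column 2: eliminating its row and column leaves {B}.
Only one assignment across all blanks avoids any row or column repeat, giving 1 completion.

1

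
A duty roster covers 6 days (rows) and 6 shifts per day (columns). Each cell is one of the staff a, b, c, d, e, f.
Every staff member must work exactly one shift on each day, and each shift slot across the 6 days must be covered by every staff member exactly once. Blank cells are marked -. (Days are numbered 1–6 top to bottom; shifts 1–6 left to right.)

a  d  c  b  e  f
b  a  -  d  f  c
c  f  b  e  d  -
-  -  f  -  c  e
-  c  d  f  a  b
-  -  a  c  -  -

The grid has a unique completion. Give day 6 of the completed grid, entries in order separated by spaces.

Day 6, shift 5: day 6 has {a, c} and shift 5 has {a, c, d, e, f}, leaving only b.
Day 6, shift 2: day 6 has {a, b, c} and shift 2 has {a, c, d, f}, leaving only e.
Day 6, shift 6: day 6 has {a, b, c, e} and shift 6 has {b, c, e, f}, leaving only d.
Day 6, shift 1: day 6 has {a, b, c, d, e} and shift 1 has {a, b, c}, leaving only f.
So day 6 reads: f e a c b d.

f e a c b d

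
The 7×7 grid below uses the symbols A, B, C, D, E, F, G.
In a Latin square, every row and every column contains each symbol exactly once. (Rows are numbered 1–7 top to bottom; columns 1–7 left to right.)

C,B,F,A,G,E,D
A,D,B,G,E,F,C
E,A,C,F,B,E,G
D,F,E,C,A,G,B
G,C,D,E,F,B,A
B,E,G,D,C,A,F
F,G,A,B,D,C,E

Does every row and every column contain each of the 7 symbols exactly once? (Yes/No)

No

Row 3 contains E twice (at columns 1 and 6), so it is not a permutation.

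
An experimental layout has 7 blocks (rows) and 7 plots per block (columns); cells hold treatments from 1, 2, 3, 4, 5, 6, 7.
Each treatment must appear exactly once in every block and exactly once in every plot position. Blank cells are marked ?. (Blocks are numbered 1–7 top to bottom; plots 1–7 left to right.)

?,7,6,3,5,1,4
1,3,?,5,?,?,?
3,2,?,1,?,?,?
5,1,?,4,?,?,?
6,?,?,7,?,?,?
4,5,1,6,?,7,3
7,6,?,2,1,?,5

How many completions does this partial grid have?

Block 1, plot 1: eliminating its block and plot leaves {2}.
Block 2, plot 3: eliminating its block and plot leaves {2, 4, 7}.
Block 2, plot 5: eliminating its block and plot leaves {2, 4, 6, 7}.
Block 2, plot 6: eliminating its block and plot leaves {2, 4, 6}.
Block 2, plot 7: eliminating its block and plot leaves {2, 6, 7}.
Block 3, plot 3: eliminating its block and plot leaves {4, 5, 7}.
Block 3, plot 5: eliminating its block and plot leaves {4, 6, 7}.
Block 3, plot 6: eliminating its block and plot leaves {4, 5, 6}.
Block 3, plot 7: eliminating its block and plot leaves {6, 7}.
Block 4, plot 3: eliminating its block and plot leaves {2, 3, 7}.
Block 4, plot 5: eliminating its block and plot leaves {2, 3, 6, 7}.
Block 4, plot 6: eliminating its block and plot leaves {2, 3, 6}.
Block 4, plot 7: eliminating its block and plot leaves {2, 6, 7}.
Block 5, plot 2: eliminating its block and plot leaves {4}.
Block 5, plot 3: eliminating its block and plot leaves {2, 3, 4, 5}.
Block 5, plot 5: eliminating its block and plot leaves {2, 3, 4}.
Block 5, plot 6: eliminating its block and plot leaves {2, 3, 4, 5}.
Block 5, plot 7: eliminating its block and plot leaves {1, 2}.
Block 6, plot 5: eliminating its block and plot leaves {2}.
Block 7, plot 3: eliminating its block and plot leaves {3, 4}.
Block 7, plot 6: eliminating its block and plot leaves {3, 4}.
Enumerating the assignments across these blanks that avoid any block or plot repeat gives 10 completions.

10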